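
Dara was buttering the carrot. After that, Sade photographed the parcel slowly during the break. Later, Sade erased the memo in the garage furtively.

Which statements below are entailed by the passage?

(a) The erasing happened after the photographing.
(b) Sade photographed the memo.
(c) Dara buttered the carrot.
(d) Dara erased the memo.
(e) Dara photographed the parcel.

(a) Entailed — the narrative places the photographing before the erasing.
(b) Not entailed — Sade photographed the parcel, not the memo; the memo belongs to the erasing event.
(c) Not entailed — 'was buttering' is progressive on an accomplishment; it does not entail the completed 'buttered'.
(d) Not entailed — the passage has Sade erasing the memo, not Dara.
(e) Not entailed — the passage has Sade photographing the parcel, not Dara.

(a)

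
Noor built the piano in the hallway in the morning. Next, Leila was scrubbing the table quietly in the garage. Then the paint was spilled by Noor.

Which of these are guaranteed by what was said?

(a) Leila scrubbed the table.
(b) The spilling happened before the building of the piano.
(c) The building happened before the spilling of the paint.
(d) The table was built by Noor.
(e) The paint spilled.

(a) Entailed — 'scrub' is an activity; 'was scrubbing' entails that some scrubbing happened, so 'scrubbed' holds.
(b) Not entailed — the narrative places the building before the spilling, not after.
(c) Entailed — the narrative places the building before the spilling.
(d) Not entailed — Noor built the piano, not the table; the table belongs to the scrubbing event.
(e) Entailed — 'Noor spilled the paint' is causative; it entails the inchoative 'the paint spilled'.

(a), (c), (e)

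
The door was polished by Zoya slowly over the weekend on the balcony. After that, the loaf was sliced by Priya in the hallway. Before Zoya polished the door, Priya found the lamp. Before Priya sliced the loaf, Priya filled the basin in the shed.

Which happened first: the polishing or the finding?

The connectives place the finding before the polishing.

the finding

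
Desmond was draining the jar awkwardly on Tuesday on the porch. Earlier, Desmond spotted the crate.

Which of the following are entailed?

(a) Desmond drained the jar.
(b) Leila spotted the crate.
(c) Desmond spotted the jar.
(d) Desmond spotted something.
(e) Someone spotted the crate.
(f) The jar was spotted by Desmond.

(a) Not entailed — 'was draining' is progressive on an accomplishment; it does not entail the completed 'drained'.
(b) Not entailed — the passage has Desmond spotting the crate, not Leila.
(c) Not entailed — Desmond spotted the crate, not the jar; the jar belongs to the draining event.
(d) Entailed — the original entails any weakening of itself; this just generalizes the patient.
(e) Entailed — every conjunct here is already in the original spotting event.
(f) Not entailed — Desmond spotted the crate, not the jar; the jar belongs to the draining event.

(d), (e)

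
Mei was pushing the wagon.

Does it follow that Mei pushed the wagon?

'push' is atelic; if Mei was pushing the wagon, then Mei pushed the wagon (for some time).

yes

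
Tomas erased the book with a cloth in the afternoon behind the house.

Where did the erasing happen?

'behind the house' marks the location of the erasing event.

behind the house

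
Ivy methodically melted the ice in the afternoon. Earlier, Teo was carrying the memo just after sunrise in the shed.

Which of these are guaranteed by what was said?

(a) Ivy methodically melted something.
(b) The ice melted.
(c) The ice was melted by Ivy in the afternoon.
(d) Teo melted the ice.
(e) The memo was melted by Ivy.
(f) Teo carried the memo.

(a), (b), (c), (f)

(a) Entailed — the original entails any weakening of itself; this just drops 'in the afternoon' and generalizes the patient.
(b) Entailed — 'Ivy melted the ice' is causative; it entails the inchoative 'the ice melted'.
(c) Entailed — every conjunct here is already in the original melting event.
(d) Not entailed — the passage has Ivy melting the ice, not Teo.
(e) Not entailed — Ivy melted the ice, not the memo; the memo belongs to the carrying event.
(f) Entailed — 'carry' is an activity; 'was carrying' entails that some carrying happened, so 'carried' holds.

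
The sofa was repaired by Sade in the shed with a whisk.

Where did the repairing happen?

in the shed

'in the shed' marks the location of the repairing event.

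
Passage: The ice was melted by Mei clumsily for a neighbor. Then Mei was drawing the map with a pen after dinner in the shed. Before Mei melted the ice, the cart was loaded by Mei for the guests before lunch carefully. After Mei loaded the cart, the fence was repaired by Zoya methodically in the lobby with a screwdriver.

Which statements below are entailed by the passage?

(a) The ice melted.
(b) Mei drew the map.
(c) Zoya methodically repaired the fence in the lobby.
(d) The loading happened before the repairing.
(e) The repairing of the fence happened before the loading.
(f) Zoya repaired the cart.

(a) Entailed — 'Mei melted the ice' is causative; it entails the inchoative 'the ice melted'.
(b) Not entailed — 'was drawing' is progressive on an accomplishment; it does not entail the completed 'drew'.
(c) Entailed — every conjunct here is already in the original repairing event.
(d) Entailed — the narrative places the loading before the repairing.
(e) Not entailed — the narrative places the loading before the repairing, not after.
(f) Not entailed — Zoya repaired the fence, not the cart; the cart belongs to the loading event.

(a), (c), (d)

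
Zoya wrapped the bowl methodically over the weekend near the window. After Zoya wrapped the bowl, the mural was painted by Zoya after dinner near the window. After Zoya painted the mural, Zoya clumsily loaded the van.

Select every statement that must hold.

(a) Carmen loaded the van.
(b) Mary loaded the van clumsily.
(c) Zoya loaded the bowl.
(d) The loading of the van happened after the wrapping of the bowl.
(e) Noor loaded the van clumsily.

(a) Not entailed — the passage has Zoya loading the van, not Carmen.
(b) Not entailed — the passage has Zoya loading the van, not Mary.
(c) Not entailed — Zoya loaded the van, not the bowl; the bowl belongs to the wrapping event.
(d) Entailed — the narrative places the wrapping before the loading.
(e) Not entailed — the passage has Zoya loading the van, not Noor.

(d)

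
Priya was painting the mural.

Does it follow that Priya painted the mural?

no

'was painting' is progressive; for an accomplishment like 'paint the mural', it doesn't entail completion.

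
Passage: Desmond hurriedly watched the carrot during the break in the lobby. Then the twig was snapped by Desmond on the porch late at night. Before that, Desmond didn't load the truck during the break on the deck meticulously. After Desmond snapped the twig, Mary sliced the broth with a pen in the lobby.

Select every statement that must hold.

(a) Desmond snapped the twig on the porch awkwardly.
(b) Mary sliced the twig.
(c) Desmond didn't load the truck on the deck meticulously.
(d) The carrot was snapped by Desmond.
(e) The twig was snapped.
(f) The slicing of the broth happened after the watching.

(e), (f)

(a) Not entailed — 'awkwardly' adds information not in the original event.
(b) Not entailed — Mary sliced the broth, not the twig; the twig belongs to the snapping event.
(c) Not entailed — dropping 'during the break' under negation is not valid — the original leaves open that Desmond loaded the truck some other way.
(d) Not entailed — Desmond snapped the twig, not the carrot; the carrot belongs to the watching event.
(e) Entailed — dropping 'late at night', 'on the porch' and generalizing the agent leaves a sub-description the original still satisfies.
(f) Entailed — the narrative places the watching before the slicing.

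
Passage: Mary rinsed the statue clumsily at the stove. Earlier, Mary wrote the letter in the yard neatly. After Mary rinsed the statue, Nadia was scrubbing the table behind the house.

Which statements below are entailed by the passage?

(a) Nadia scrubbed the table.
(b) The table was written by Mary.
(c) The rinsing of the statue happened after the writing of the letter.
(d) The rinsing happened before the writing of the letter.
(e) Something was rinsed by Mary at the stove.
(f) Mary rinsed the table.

(a) Entailed — 'scrub' is an activity; 'was scrubbing' entails that some scrubbing happened, so 'scrubbed' holds.
(b) Not entailed — Mary wrote the letter, not the table; the table belongs to the scrubbing event.
(c) Entailed — the narrative places the writing before the rinsing.
(d) Not entailed — the narrative places the writing before the rinsing, not after.
(e) Entailed — dropping 'clumsily' and generalizing the patient leaves a sub-description the original still satisfies.
(f) Not entailed — Mary rinsed the statue, not the table; the table belongs to the scrubbing event.

(a), (c), (e)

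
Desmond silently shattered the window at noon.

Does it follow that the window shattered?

'Desmond shattered the window' is the causative; it entails the inchoative 'the window shattered'.

yes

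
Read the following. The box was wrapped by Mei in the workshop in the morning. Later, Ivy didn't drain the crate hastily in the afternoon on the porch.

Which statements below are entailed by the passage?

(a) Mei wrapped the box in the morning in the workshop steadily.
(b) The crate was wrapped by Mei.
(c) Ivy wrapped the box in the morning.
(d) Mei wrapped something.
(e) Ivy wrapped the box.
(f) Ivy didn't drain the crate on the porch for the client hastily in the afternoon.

(a) Not entailed — 'steadily' adds information not in the original event.
(b) Not entailed — Mei wrapped the box, not the crate; the crate belongs to the draining event.
(c) Not entailed — the passage has Mei wrapping the box, not Ivy.
(d) Entailed — this follows by dropping conjuncts from the wrapping event's description.
(e) Not entailed — the passage has Mei wrapping the box, not Ivy.
(f) Entailed — under negation, adding a further restriction is entailed: if no such draining event occurred, none occurred for the client either.

(d), (f)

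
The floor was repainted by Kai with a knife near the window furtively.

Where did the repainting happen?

near the window

'near the window' marks the location of the repainting event.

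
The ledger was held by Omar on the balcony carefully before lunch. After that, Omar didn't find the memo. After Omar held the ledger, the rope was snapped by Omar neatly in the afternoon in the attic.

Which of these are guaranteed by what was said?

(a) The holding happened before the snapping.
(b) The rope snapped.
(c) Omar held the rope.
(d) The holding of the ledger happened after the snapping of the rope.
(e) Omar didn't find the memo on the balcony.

(a) Entailed — the narrative places the holding before the snapping.
(b) Entailed — 'Omar snapped the rope' is causative; it entails the inchoative 'the rope snapped'.
(c) Not entailed — Omar held the ledger, not the rope; the rope belongs to the snapping event.
(d) Not entailed — the narrative places the holding before the snapping, not after.
(e) Entailed — under negation, adding a further restriction is entailed: if no such finding event occurred, none occurred on the balcony either.

(a), (b), (e)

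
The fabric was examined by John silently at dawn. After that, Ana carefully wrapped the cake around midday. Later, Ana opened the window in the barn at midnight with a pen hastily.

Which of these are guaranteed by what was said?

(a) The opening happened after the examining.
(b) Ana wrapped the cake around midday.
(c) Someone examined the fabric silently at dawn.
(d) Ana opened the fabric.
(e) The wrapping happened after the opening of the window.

(a) Entailed — the narrative places the examining before the opening.
(b) Entailed — every conjunct here is already in the original wrapping event.
(c) Entailed — this follows by dropping conjuncts from the examining event's description.
(d) Not entailed — Ana opened the window, not the fabric; the fabric belongs to the examining event.
(e) Not entailed — the narrative places the wrapping before the opening, not after.

(a), (b), (c)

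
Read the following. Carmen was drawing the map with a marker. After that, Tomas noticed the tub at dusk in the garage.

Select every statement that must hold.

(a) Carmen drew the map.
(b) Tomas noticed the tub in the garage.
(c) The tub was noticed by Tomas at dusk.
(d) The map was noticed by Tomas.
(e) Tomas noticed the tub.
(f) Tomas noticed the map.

(a) Not entailed — 'was drawing' is progressive on an accomplishment; it does not entail the completed 'drew'.
(b) Entailed — dropping 'at dusk' leaves a sub-description the original still satisfies.
(c) Entailed — every conjunct here is already in the original noticing event.
(d) Not entailed — Tomas noticed the tub, not the map; the map belongs to the drawing event.
(e) Entailed — the original entails any weakening of itself; this just drops 'at dusk', 'in the garage'.
(f) Not entailed — Tomas noticed the tub, not the map; the map belongs to the drawing event.

(b), (c), (e)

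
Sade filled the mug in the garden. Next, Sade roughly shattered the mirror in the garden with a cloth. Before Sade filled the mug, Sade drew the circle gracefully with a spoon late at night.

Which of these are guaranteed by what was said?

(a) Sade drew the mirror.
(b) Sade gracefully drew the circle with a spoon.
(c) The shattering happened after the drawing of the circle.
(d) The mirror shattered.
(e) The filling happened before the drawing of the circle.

(b), (c), (d)

(a) Not entailed — Sade drew the circle, not the mirror; the mirror belongs to the shattering event.
(b) Entailed — the original entails any weakening of itself; this just drops 'late at night'.
(c) Entailed — the narrative places the drawing before the shattering.
(d) Entailed — 'Sade shattered the mirror' is causative; it entails the inchoative 'the mirror shattered'.
(e) Not entailed — the narrative places the drawing before the filling, not after.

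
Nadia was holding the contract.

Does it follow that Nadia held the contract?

yes

'hold' is atelic; if Nadia was holding the contract, then Nadia held the contract (for some time).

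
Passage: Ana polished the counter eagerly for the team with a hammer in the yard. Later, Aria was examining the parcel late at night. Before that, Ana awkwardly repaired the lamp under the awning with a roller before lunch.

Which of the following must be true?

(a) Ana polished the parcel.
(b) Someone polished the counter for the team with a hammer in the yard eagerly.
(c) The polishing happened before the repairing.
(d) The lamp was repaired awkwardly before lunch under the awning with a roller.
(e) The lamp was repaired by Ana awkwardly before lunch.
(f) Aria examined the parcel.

(a) Not entailed — Ana polished the counter, not the parcel; the parcel belongs to the examining event.
(b) Entailed — generalizing the agent leaves a sub-description the original still satisfies.
(c) Not entailed — the narrative doesn't order the polishing relative to the repairing.
(d) Entailed — the original entails any weakening of itself; this just generalizes the agent.
(e) Entailed — dropping 'under the awning', 'with a roller' leaves a sub-description the original still satisfies.
(f) Entailed — 'examine' is an activity; 'was examining' entails that some examining happened, so 'examined' holds.

(b), (d), (e), (f)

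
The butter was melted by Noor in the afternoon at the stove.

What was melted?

the butter

'the butter' marks the patient of the melting event.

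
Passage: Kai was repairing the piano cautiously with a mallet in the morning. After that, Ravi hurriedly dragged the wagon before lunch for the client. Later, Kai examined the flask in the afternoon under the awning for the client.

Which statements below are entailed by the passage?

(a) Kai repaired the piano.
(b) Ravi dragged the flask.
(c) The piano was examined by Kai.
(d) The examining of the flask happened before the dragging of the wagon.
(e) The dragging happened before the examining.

(a) Not entailed — 'was repairing' is progressive on an accomplishment; it does not entail the completed 'repaired'.
(b) Not entailed — Ravi dragged the wagon, not the flask; the flask belongs to the examining event.
(c) Not entailed — Kai examined the flask, not the piano; the piano belongs to the repairing event.
(d) Not entailed — the narrative places the dragging before the examining, not after.
(e) Entailed — the narrative places the dragging before the examining.

(e)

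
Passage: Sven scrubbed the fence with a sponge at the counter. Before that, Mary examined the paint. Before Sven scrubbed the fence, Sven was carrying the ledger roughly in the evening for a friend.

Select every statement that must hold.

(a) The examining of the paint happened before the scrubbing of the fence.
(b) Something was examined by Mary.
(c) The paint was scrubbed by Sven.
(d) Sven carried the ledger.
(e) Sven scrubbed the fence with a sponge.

(a) Entailed — the narrative places the examining before the scrubbing.
(b) Entailed — the original entails any weakening of itself; this just generalizes the patient.
(c) Not entailed — Sven scrubbed the fence, not the paint; the paint belongs to the examining event.
(d) Entailed — 'carry' is an activity; 'was carrying' entails that some carrying happened, so 'carried' holds.
(e) Entailed — this follows by dropping conjuncts from the scrubbing event's description.

(a), (b), (d), (e)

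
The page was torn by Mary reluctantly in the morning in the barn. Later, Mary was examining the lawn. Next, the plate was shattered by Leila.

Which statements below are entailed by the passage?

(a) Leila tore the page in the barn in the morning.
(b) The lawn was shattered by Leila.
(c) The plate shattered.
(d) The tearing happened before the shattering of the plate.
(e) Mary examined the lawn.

(c), (d), (e)

(a) Not entailed — the passage has Mary tearing the page, not Leila.
(b) Not entailed — Leila shattered the plate, not the lawn; the lawn belongs to the examining event.
(c) Entailed — 'Leila shattered the plate' is causative; it entails the inchoative 'the plate shattered'.
(d) Entailed — the narrative places the tearing before the shattering.
(e) Entailed — 'examine' is an activity; 'was examining' entails that some examining happened, so 'examined' holds.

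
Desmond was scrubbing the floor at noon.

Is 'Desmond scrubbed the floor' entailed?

'scrub' is atelic; if Desmond was scrubbing the floor, then Desmond scrubbed the floor (for some time).

yes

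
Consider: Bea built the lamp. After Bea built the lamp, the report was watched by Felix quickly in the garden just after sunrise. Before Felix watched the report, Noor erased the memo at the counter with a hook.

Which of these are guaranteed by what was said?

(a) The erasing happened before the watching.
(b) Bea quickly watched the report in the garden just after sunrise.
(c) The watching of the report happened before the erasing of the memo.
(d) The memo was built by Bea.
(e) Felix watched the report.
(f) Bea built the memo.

(a), (e)

(a) Entailed — the narrative places the erasing before the watching.
(b) Not entailed — the passage has Felix watching the report, not Bea.
(c) Not entailed — the narrative places the erasing before the watching, not after.
(d) Not entailed — Bea built the lamp, not the memo; the memo belongs to the erasing event.
(e) Entailed — the original entails any weakening of itself; this just drops 'just after sunrise', 'in the garden', 'quickly'.
(f) Not entailed — Bea built the lamp, not the memo; the memo belongs to the erasing event.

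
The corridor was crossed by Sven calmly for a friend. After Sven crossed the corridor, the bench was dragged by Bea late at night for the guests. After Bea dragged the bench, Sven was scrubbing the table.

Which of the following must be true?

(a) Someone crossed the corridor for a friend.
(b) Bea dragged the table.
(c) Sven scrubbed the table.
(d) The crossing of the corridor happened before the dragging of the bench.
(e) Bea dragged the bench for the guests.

(a) Entailed — dropping 'calmly' and generalizing the agent leaves a sub-description the original still satisfies.
(b) Not entailed — Bea dragged the bench, not the table; the table belongs to the scrubbing event.
(c) Entailed — 'scrub' is an activity; 'was scrubbing' entails that some scrubbing happened, so 'scrubbed' holds.
(d) Entailed — the narrative places the crossing before the dragging.
(e) Entailed — this follows by dropping conjuncts from the dragging event's description.

(a), (c), (d), (e)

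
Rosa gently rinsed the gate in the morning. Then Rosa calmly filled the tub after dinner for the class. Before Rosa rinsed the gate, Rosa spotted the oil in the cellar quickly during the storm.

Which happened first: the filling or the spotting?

the spotting

The connectives place the spotting before the filling.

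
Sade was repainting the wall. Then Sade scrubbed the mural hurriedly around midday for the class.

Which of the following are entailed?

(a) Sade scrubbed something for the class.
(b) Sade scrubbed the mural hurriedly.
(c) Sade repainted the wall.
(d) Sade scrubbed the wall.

(a), (b)

(a) Entailed — this follows by dropping conjuncts from the scrubbing event's description.
(b) Entailed — the original entails any weakening of itself; this just drops 'around midday', 'for the class'.
(c) Not entailed — 'was repainting' is progressive on an accomplishment; it does not entail the completed 'repainted'.
(d) Not entailed — Sade scrubbed the mural, not the wall; the wall belongs to the repainting event.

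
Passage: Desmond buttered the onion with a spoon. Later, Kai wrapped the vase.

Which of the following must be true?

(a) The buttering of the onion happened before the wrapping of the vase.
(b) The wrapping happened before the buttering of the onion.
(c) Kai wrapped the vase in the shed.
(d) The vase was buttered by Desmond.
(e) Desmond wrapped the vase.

(a)

(a) Entailed — the narrative places the buttering before the wrapping.
(b) Not entailed — the narrative places the buttering before the wrapping, not after.
(c) Not entailed — 'in the shed' adds information not in the original event.
(d) Not entailed — Desmond buttered the onion, not the vase; the vase belongs to the wrapping event.
(e) Not entailed — the passage has Kai wrapping the vase, not Desmond.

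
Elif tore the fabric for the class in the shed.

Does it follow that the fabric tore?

yes

'Elif tore the fabric' is the causative; it entails the inchoative 'the fabric tore'.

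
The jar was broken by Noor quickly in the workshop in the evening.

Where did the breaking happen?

'in the workshop' marks the location of the breaking event.

in the workshop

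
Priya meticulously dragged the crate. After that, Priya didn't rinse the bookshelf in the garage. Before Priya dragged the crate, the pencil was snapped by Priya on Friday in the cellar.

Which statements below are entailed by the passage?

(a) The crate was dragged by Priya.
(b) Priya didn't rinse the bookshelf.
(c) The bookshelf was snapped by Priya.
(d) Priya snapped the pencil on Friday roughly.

(a) Entailed — the original entails any weakening of itself; this just drops 'meticulously'.
(b) Not entailed — dropping 'in the garage' under negation is not valid — the original leaves open that Priya rinsed the bookshelf some other way.
(c) Not entailed — Priya snapped the pencil, not the bookshelf; the bookshelf belongs to the rinsing event.
(d) Not entailed — 'roughly' adds information not in the original event.

(a)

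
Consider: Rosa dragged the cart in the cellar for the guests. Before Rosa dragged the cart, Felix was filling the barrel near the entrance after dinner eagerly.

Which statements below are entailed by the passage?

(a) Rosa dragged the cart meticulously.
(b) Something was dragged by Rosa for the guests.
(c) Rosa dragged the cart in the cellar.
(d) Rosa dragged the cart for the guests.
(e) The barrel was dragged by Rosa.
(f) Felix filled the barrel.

(b), (c), (d)

(a) Not entailed — 'meticulously' adds information not in the original event.
(b) Entailed — the original entails any weakening of itself; this just drops 'in the cellar' and generalizes the patient.
(c) Entailed — every conjunct here is already in the original dragging event.
(d) Entailed — every conjunct here is already in the original dragging event.
(e) Not entailed — Rosa dragged the cart, not the barrel; the barrel belongs to the filling event.
(f) Not entailed — 'was filling' is progressive on an accomplishment; it does not entail the completed 'filled'.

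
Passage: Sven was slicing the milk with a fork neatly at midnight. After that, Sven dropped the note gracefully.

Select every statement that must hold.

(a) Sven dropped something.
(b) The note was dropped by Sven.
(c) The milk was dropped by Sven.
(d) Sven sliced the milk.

(a), (b)

(a) Entailed — dropping 'gracefully' and generalizing the patient leaves a sub-description the original still satisfies.
(b) Entailed — dropping 'gracefully' leaves a sub-description the original still satisfies.
(c) Not entailed — Sven dropped the note, not the milk; the milk belongs to the slicing event.
(d) Not entailed — 'was slicing' is progressive on an accomplishment; it does not entail the completed 'sliced'.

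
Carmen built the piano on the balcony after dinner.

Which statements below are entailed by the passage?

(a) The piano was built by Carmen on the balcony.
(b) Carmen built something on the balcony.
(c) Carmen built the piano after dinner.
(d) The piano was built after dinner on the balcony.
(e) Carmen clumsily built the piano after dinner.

(a) Entailed — this follows by dropping conjuncts from the building event's description.
(b) Entailed — dropping 'after dinner' and generalizing the patient leaves a sub-description the original still satisfies.
(c) Entailed — the original entails any weakening of itself; this just drops 'on the balcony'.
(d) Entailed — generalizing the agent leaves a sub-description the original still satisfies.
(e) Not entailed — 'clumsily' adds information not in the original event.

(a), (b), (c), (d)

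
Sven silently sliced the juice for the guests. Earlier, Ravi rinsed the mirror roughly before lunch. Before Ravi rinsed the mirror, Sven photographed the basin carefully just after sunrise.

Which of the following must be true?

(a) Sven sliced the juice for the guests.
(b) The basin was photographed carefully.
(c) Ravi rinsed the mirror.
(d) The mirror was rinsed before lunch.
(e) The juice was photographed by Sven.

(a) Entailed — this follows by dropping conjuncts from the slicing event's description.
(b) Entailed — this follows by dropping conjuncts from the photographing event's description.
(c) Entailed — this follows by dropping conjuncts from the rinsing event's description.
(d) Entailed — this follows by dropping conjuncts from the rinsing event's description.
(e) Not entailed — Sven photographed the basin, not the juice; the juice belongs to the slicing event.

(a), (b), (c), (d)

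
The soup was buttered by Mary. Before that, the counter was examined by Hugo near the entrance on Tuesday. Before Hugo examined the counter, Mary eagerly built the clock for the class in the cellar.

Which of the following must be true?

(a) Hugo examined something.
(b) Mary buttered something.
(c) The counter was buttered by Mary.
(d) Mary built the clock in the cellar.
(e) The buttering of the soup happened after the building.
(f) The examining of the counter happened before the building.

(a) Entailed — dropping 'on Tuesday', 'near the entrance' and generalizing the patient leaves a sub-description the original still satisfies.
(b) Entailed — generalizing the patient leaves a sub-description the original still satisfies.
(c) Not entailed — Mary buttered the soup, not the counter; the counter belongs to the examining event.
(d) Entailed — this follows by dropping conjuncts from the building event's description.
(e) Entailed — the narrative places the building before the buttering.
(f) Not entailed — the narrative places the building before the examining, not after.

(a), (b), (d), (e)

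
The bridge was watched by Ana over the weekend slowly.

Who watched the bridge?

'Ana' marks the agent of the watching event.

Ana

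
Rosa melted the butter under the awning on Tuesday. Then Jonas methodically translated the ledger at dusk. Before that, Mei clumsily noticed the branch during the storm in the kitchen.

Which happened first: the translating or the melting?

The connectives place the melting before the translating.

the melting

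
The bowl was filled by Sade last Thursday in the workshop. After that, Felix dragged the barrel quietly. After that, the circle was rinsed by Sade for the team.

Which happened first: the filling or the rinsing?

The connectives place the filling before the rinsing.

the filling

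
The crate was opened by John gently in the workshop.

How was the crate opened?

gently

'gently' marks the manner of the opening event.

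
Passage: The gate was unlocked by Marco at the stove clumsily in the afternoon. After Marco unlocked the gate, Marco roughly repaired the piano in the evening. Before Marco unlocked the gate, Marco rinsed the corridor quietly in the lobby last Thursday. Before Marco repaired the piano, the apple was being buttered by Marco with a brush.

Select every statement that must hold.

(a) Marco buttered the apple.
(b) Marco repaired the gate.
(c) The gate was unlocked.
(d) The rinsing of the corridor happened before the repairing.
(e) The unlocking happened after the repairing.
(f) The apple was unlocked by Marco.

(c), (d)

(a) Not entailed — 'was buttering' is progressive on an accomplishment; it does not entail the completed 'buttered'.
(b) Not entailed — Marco repaired the piano, not the gate; the gate belongs to the unlocking event.
(c) Entailed — the original entails any weakening of itself; this just drops 'at the stove', 'in the afternoon', 'clumsily' and generalizes the agent.
(d) Entailed — the narrative places the rinsing before the repairing.
(e) Not entailed — the narrative places the unlocking before the repairing, not after.
(f) Not entailed — Marco unlocked the gate, not the apple; the apple belongs to the buttering event.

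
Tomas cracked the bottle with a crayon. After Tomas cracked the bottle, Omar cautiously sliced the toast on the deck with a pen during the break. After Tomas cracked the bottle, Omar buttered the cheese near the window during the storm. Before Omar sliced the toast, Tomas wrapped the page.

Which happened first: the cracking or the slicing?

the cracking

The connectives place the cracking before the slicing.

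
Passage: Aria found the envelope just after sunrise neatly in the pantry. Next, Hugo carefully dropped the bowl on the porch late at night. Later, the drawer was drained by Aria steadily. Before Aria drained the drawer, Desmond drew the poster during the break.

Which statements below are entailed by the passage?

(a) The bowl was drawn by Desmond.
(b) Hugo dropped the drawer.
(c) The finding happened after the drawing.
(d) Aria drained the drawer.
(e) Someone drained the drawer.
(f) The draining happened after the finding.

(d), (e), (f)

(a) Not entailed — Desmond drew the poster, not the bowl; the bowl belongs to the dropping event.
(b) Not entailed — Hugo dropped the bowl, not the drawer; the drawer belongs to the draining event.
(c) Not entailed — the narrative doesn't order the drawing relative to the finding.
(d) Entailed — every conjunct here is already in the original draining event.
(e) Entailed — the original entails any weakening of itself; this just drops 'steadily' and generalizes the agent.
(f) Entailed — the narrative places the finding before the draining.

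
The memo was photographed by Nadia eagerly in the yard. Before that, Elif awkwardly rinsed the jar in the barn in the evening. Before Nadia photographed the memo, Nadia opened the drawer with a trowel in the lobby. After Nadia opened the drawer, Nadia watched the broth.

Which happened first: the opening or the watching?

the opening

The connectives place the opening before the watching.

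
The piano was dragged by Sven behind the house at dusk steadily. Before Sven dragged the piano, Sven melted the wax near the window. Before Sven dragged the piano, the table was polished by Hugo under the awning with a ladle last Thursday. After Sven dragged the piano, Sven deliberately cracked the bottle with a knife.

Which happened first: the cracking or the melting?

The connectives place the melting before the cracking.

the melting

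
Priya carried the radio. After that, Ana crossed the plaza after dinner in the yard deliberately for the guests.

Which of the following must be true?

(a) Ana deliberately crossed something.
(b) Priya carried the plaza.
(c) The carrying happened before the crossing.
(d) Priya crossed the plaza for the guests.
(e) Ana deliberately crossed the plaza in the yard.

(a) Entailed — this follows by dropping conjuncts from the crossing event's description.
(b) Not entailed — Priya carried the radio, not the plaza; the plaza belongs to the crossing event.
(c) Entailed — the narrative places the carrying before the crossing.
(d) Not entailed — the passage has Ana crossing the plaza, not Priya.
(e) Entailed — the original entails any weakening of itself; this just drops 'after dinner', 'for the guests'.

(a), (c), (e)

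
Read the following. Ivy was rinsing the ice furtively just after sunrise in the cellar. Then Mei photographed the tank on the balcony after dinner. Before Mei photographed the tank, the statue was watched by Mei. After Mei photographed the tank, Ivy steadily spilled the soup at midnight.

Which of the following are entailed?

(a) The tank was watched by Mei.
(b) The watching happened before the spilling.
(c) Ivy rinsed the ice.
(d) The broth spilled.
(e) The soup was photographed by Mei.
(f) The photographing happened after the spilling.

(b), (c)

(a) Not entailed — Mei watched the statue, not the tank; the tank belongs to the photographing event.
(b) Entailed — the narrative places the watching before the spilling.
(c) Entailed — 'rinse' is an activity; 'was rinsing' entails that some rinsing happened, so 'rinsed' holds.
(d) Not entailed — the soup is what spilled, not the broth.
(e) Not entailed — Mei photographed the tank, not the soup; the soup belongs to the spilling event.
(f) Not entailed — the narrative places the photographing before the spilling, not after.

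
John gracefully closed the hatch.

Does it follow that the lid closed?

no

Nothing is said about any lid; only the hatch is affected.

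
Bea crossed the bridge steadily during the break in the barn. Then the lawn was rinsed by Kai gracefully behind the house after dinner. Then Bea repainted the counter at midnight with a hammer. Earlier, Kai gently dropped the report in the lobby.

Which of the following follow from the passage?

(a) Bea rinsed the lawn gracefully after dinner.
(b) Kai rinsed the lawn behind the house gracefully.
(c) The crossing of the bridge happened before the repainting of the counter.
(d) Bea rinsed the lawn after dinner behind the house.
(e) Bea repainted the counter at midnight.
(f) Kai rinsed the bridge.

(a) Not entailed — the passage has Kai rinsing the lawn, not Bea.
(b) Entailed — this follows by dropping conjuncts from the rinsing event's description.
(c) Entailed — the narrative places the crossing before the repainting.
(d) Not entailed — the passage has Kai rinsing the lawn, not Bea.
(e) Entailed — every conjunct here is already in the original repainting event.
(f) Not entailed — Kai rinsed the lawn, not the bridge; the bridge belongs to the crossing event.

(b), (c), (e)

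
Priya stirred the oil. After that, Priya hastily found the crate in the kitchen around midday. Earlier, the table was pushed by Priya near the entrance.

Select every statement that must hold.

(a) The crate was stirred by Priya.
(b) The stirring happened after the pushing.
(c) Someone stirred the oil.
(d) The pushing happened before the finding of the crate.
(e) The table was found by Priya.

(c), (d)

(a) Not entailed — Priya stirred the oil, not the crate; the crate belongs to the finding event.
(b) Not entailed — the narrative doesn't order the pushing relative to the stirring.
(c) Entailed — this follows by dropping conjuncts from the stirring event's description.
(d) Entailed — the narrative places the pushing before the finding.
(e) Not entailed — Priya found the crate, not the table; the table belongs to the pushing event.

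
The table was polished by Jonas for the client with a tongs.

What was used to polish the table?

'with a tongs' marks the instrument of the polishing event.

a tongs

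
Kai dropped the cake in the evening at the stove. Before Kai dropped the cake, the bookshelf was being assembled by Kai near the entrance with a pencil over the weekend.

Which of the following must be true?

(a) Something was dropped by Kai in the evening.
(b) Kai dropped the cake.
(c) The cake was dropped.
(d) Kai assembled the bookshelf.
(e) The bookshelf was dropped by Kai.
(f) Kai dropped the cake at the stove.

(a) Entailed — this follows by dropping conjuncts from the dropping event's description.
(b) Entailed — this follows by dropping conjuncts from the dropping event's description.
(c) Entailed — the original entails any weakening of itself; this just drops 'at the stove', 'in the evening' and generalizes the agent.
(d) Not entailed — 'was assembling' is progressive on an accomplishment; it does not entail the completed 'assembled'.
(e) Not entailed — Kai dropped the cake, not the bookshelf; the bookshelf belongs to the assembling event.
(f) Entailed — the original entails any weakening of itself; this just drops 'in the evening'.

(a), (b), (c), (f)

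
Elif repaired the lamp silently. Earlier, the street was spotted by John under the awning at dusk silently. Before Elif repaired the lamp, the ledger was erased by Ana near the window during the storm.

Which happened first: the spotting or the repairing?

the spotting

The connectives place the spotting before the repairing.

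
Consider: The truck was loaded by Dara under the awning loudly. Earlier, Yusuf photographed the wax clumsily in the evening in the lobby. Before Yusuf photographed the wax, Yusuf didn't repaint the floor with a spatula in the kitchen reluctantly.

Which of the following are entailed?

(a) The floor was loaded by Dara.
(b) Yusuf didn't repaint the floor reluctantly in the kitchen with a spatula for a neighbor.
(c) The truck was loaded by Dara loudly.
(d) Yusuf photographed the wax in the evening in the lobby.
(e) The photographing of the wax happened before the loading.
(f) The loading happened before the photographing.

(a) Not entailed — Dara loaded the truck, not the floor; the floor belongs to the repainting event.
(b) Entailed — under negation, adding a further restriction is entailed: if no such repainting event occurred, none occurred for a neighbor either.
(c) Entailed — the original entails any weakening of itself; this just drops 'under the awning'.
(d) Entailed — every conjunct here is already in the original photographing event.
(e) Entailed — the narrative places the photographing before the loading.
(f) Not entailed — the narrative places the photographing before the loading, not after.

(b), (c), (d), (e)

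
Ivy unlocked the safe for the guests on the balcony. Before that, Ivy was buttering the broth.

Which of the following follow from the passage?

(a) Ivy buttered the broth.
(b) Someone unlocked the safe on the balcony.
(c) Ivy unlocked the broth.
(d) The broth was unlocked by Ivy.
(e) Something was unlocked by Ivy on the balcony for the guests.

(a) Not entailed — 'was buttering' is progressive on an accomplishment; it does not entail the completed 'buttered'.
(b) Entailed — the original entails any weakening of itself; this just drops 'for the guests' and generalizes the agent.
(c) Not entailed — Ivy unlocked the safe, not the broth; the broth belongs to the buttering event.
(d) Not entailed — Ivy unlocked the safe, not the broth; the broth belongs to the buttering event.
(e) Entailed — this follows by dropping conjuncts from the unlocking event's description.

(b), (e)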